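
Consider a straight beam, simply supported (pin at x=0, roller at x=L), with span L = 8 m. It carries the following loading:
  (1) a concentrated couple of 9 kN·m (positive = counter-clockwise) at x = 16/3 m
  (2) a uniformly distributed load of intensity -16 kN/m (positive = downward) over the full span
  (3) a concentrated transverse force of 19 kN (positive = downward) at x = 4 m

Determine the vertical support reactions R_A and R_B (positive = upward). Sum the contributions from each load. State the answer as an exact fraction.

Load 1 — applied couple M₀=9 kN·m at a=16/3 m (b=L-a=8/3):
  R_A = M₀/L = 9/8 kN
  R_B = -M₀/L = -9/8 kN
Load 2 — uniform load w=-16 kN/m over full span:
  R_A = wL/2 = (-16)·8/2 = -64 kN
  R_B = wL/2 = (-16)·8/2 = -64 kN
Load 3 — point force P=19 kN at a=4 m (b=L-a=4):
  R_A = Pb/L = 19·4/8 = 19/2 kN
  R_B = Pa/L = 19·4/8 = 19/2 kN
Superposition: R_A = -427/8 kN, R_B = -445/8 kN

R_A = -427/8 kN, R_B = -445/8 kN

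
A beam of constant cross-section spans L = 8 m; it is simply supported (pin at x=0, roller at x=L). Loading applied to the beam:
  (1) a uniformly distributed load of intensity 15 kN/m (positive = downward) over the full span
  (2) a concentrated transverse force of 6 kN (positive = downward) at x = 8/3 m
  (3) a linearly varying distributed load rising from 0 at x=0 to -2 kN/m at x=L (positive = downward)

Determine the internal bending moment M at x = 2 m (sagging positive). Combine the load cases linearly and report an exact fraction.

M(2) = 93 kN·m

Load 1 — uniform load w=15 kN/m over full span:
  M_1 = wx(L-x)/2 = 15·2·(8-2)/2 = 90 kN·m
Load 2 — point force P=6 kN at a=8/3 m (b=L-a=16/3):
  M_2 = Pbx/L  [x≤a] = 6·(16/3)·2/8 = 8 kN·m
Load 3 — triangular load w₀=-2 kN/m (0→w₀ over full span):
  M_3 = w₀Lx/6 - w₀x³/(6L) = (-2)·8·2/6 - (-2)·2³/(6·8) = -5 kN·m
Superposition: M = Σ M_i = 93 kN·m ≈ 93.000000 kN·m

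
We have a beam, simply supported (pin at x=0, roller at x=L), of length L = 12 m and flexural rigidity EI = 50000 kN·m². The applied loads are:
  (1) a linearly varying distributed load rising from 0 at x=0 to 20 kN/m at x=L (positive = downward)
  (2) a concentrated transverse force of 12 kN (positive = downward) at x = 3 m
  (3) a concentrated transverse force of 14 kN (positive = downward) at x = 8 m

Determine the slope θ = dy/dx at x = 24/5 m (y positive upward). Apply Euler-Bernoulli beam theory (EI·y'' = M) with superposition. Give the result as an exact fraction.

θ(24/5) = -684269/112500000 rad

Load 1 — triangular load w₀=20 kN/m (0→w₀ over full span):
  θ_1 = -w₀(7L⁴-30L²x²+15x⁴)/(360LEI) = -20·(7·12⁴-30·12²·(24/5)²+15·(24/5)⁴)/(360·12·50000) = -1938/390625 rad
Load 2 — point force P=12 kN at a=3 m (b=L-a=9):
  θ_2 = -Pa(2L²-6Lx+3x²+a²)/(6LEI)  [x>a] = -12·3·(2·12²-6·12·(24/5)+3·(24/5)²+3²)/(6·12·50000) = -513/2500000 rad
Load 3 — point force P=14 kN at a=8 m (b=L-a=4):
  θ_3 = -Pb(L²-b²-3x²)/(6LEI)  [x≤a] = -14·4·(12²-4²-3·(24/5)²)/(6·12·50000) = -644/703125 rad
Superposition: θ = Σ θ_i = -684269/112500000 rad ≈ -0.006082 rad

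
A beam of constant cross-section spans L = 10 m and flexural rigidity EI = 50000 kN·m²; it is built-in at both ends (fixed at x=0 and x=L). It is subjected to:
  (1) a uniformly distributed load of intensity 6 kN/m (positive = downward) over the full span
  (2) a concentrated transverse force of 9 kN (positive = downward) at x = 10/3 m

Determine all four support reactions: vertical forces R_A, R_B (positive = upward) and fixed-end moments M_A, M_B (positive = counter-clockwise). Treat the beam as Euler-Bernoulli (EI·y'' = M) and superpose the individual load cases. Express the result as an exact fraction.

R_A = 110/3 kN, M_A = 190/3 kN·m, R_B = 97/3 kN, M_B = -170/3 kN·m

Load 1 — uniform load w=6 kN/m over full span:
  R_A = wL/2 = 6·10/2 = 30 kN
  M_A = wL²/12 = 6·10²/12 = 50 kN·m
  R_B = wL/2 = 6·10/2 = 30 kN
  M_B = -wL²/12 = -6·10²/12 = -50 kN·m
Load 2 — point force P=9 kN at a=10/3 m (b=L-a=20/3):
  R_A = Pb²(3a+b)/L³ = 9·(20/3)²·(3·(10/3)+(20/3))/10³ = 20/3 kN
  M_A = Pab²/L² = 9·(10/3)·(20/3)²/10² = 40/3 kN·m
  R_B = Pa²(a+3b)/L³ = 9·(10/3)²·((10/3)+3·(20/3))/10³ = 7/3 kN
  M_B = -Pa²b/L² = -9·(10/3)²·(20/3)/10² = -20/3 kN·m
Superposition: R_A = 110/3 kN, M_A = 190/3 kN·m, R_B = 97/3 kN, M_B = -170/3 kN·m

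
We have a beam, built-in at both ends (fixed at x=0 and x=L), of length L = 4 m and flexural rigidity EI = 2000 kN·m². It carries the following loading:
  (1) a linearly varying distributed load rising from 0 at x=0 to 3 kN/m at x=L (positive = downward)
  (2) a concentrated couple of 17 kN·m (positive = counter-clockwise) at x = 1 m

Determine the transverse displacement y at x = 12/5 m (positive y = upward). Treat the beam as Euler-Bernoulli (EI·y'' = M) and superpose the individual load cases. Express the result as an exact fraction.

Load 1 — triangular load w₀=3 kN/m (0→w₀ over full span):
  y_1 = -w₀x²(L-x)²(x+2L)/(120LEI) = -3·(12/5)²·(4-(12/5))²·((12/5)+2·4)/(120·4·2000) = -936/1953125 m
Load 2 — applied couple M₀=17 kN·m at a=1 m (b=L-a=3):
  y_2 = (R_Ax³/6 - M_Ax²/2 - M₀(x-a)²/2)/EI  [x>a] with R_A=153/32, M_A=-51/16 = ((153/32)·(12/5)³/6 - (-51/16)·(12/5)²/2 - 17·((12/5)-1)²/2)/2000 = 221/125000 m
Superposition: y = Σ y_i = 20137/15625000 m ≈ 0.001289 m

y(12/5) = 20137/15625000 m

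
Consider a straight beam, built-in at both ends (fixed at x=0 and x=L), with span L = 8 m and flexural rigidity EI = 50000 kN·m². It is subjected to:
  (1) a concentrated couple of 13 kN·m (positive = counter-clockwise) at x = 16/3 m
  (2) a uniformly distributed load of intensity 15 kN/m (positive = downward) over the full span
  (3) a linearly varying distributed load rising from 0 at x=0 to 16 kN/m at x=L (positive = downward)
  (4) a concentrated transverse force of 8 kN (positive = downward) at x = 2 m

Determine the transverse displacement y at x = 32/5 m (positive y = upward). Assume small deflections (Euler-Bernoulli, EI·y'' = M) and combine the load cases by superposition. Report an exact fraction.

y(32/5) = -959314/439453125 m

Load 1 — applied couple M₀=13 kN·m at a=16/3 m (b=L-a=8/3):
  y_1 = (R_Ax³/6 - M_Ax²/2 - M₀(x-a)²/2)/EI  [x>a] with R_A=13/6, M_A=13/3 = ((13/6)·(32/5)³/6 - (13/3)·(32/5)²/2 - 13·((32/5)-(16/3))²/2)/50000 = -104/3515625 m
Load 2 — uniform load w=15 kN/m over full span:
  y_2 = -wx²(L-x)²/(24EI) = -15·(32/5)²·(8-(32/5))²/(24·50000) = -512/390625 m
Load 3 — triangular load w₀=16 kN/m (0→w₀ over full span):
  y_3 = -w₀x²(L-x)²(x+2L)/(120LEI) = -16·(32/5)²·(8-(32/5))²·((32/5)+2·8)/(120·8·50000) = -114688/146484375 m
Load 4 — point force P=8 kN at a=2 m (b=L-a=6):
  y_4 = -Pa²(L-x)²(3bL-(3b+a)(L-x))/(6L³EI)  [x>a] = -8·2²·(8-(32/5))²·(3·6·8-(3·6+2)·(8-(32/5)))/(6·8³·50000) = -14/234375 m
Superposition: y = Σ y_i = -959314/439453125 m ≈ -0.002183 m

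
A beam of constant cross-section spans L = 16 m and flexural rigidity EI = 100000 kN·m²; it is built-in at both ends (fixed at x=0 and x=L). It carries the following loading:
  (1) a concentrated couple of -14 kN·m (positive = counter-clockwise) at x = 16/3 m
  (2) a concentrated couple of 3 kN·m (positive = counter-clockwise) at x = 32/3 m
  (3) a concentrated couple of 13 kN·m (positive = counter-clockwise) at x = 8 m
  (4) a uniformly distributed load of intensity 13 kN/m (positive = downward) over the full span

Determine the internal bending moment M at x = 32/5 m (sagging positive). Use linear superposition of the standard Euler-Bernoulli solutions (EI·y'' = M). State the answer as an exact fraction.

Load 1 — applied couple M₀=-14 kN·m at a=16/3 m (b=L-a=32/3):
  M_1 = R_Ax - M_A - M₀  [x>a] with R_A=-7/6, M_A=0 = (-7/6)·(32/5) - 0 - (-14) = 98/15 kN·m
Load 2 — applied couple M₀=3 kN·m at a=32/3 m (b=L-a=16/3):
  M_2 = R_Ax - M_A  [x≤a] with R_A=1/4, M_A=1 = (1/4)·(32/5) - 1 = 3/5 kN·m
Load 3 — applied couple M₀=13 kN·m at a=8 m (b=L-a=8):
  M_3 = R_Ax - M_A  [x≤a] with R_A=39/32, M_A=13/4 = (39/32)·(32/5) - (13/4) = 91/20 kN·m
Load 4 — uniform load w=13 kN/m over full span:
  M_4 = wLx/2 - wL²/12 - wx²/2 = 13·16·(32/5)/2 - 13·16²/12 - 13·(32/5)²/2 = 9152/75 kN·m
Superposition: M = Σ M_i = 13371/100 kN·m ≈ 133.710000 kN·m

M(32/5) = 13371/100 kN·m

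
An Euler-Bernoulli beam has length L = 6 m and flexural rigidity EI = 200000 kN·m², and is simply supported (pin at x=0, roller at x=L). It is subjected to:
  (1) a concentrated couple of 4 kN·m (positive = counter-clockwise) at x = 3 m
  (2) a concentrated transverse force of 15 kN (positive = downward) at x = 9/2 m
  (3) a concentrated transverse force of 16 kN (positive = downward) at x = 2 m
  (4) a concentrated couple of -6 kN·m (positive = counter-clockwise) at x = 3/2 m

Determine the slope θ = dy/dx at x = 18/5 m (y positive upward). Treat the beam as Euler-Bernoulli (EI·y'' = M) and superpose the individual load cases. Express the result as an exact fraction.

Load 1 — applied couple M₀=4 kN·m at a=3 m (b=L-a=3):
  θ_1 = (M₀x²/(2L)-M₀(x-a)+C₁)/EI  [x>a] with C₁=M₀(3b²-L²)/(6L)=-1 = (4·(18/5)²/(2·6)-4·((18/5)-3)+(-1))/200000 = 23/5000000 rad
Load 2 — point force P=15 kN at a=9/2 m (b=L-a=3/2):
  θ_2 = -Pb(L²-b²-3x²)/(6LEI)  [x≤a] = -15·(3/2)·(6²-(3/2)²-3·(18/5)²)/(6·6·200000) = 513/32000000 rad
Load 3 — point force P=16 kN at a=2 m (b=L-a=4):
  θ_3 = -Pa(2L²-6Lx+3x²+a²)/(6LEI)  [x>a] = -16·2·(2·6²-6·6·(18/5)+3·(18/5)²+2²)/(6·6·200000) = 46/703125 rad
Load 4 — applied couple M₀=-6 kN·m at a=3/2 m (b=L-a=9/2):
  θ_4 = (M₀x²/(2L)-M₀(x-a)+C₁)/EI  [x>a] with C₁=M₀(3b²-L²)/(6L)=-33/8 = ((-6)·(18/5)²/(2·6)-(-6)·((18/5)-(3/2))+(-33/8))/200000 = 399/40000000 rad
Superposition: θ = Σ θ_i = 138281/1440000000 rad ≈ 0.000096 rad

θ(18/5) = 138281/1440000000 rad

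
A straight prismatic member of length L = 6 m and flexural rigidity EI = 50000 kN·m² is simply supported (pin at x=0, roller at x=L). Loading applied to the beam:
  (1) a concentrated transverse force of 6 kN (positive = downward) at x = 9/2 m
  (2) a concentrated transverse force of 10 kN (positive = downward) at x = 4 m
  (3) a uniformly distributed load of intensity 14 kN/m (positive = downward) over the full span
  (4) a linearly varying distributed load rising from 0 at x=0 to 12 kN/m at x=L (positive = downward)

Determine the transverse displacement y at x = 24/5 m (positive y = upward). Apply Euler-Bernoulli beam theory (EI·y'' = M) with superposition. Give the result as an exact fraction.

Load 1 — point force P=6 kN at a=9/2 m (b=L-a=3/2):
  y_1 = -Pa(L-x)(2Lx-a²-x²)/(6LEI)  [x>a] = -6·(9/2)·(6-(24/5))·(2·6·(24/5)-(9/2)²-(24/5)²)/(6·6·50000) = -12879/50000000 m
Load 2 — point force P=10 kN at a=4 m (b=L-a=2):
  y_2 = -Pa(L-x)(2Lx-a²-x²)/(6LEI)  [x>a] = -10·4·(6-(24/5))·(2·6·(24/5)-4²-(24/5)²)/(6·6·50000) = -116/234375 m
Load 3 — uniform load w=14 kN/m over full span:
  y_3 = -wx(L³-2Lx²+x³)/(24EI) = -14·(24/5)·(6³-2·6·(24/5)²+(24/5)³)/(24·50000) = -5481/1953125 m
Load 4 — triangular load w₀=12 kN/m (0→w₀ over full span):
  y_4 = -w₀x(7L⁴-10L²x²+3x⁴)/(360LEI) = -12·(24/5)·(7·6⁴-10·6²·(24/5)²+3·(24/5)⁴)/(360·6·50000) = -61722/48828125 m
Superposition: y = Σ y_i = -90428473/18750000000 m ≈ -0.004823 m

y(24/5) = -90428473/18750000000 m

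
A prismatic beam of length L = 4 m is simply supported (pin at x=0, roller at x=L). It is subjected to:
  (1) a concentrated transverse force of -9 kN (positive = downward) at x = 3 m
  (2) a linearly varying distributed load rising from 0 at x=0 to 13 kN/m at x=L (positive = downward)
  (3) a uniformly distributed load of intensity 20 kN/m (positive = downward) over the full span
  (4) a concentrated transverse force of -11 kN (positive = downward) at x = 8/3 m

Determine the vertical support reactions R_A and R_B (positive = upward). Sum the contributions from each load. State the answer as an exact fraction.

Load 1 — point force P=-9 kN at a=3 m (b=L-a=1):
  R_A = Pb/L = (-9)·1/4 = -9/4 kN
  R_B = Pa/L = (-9)·3/4 = -27/4 kN
Load 2 — triangular load w₀=13 kN/m (0→w₀ over full span):
  R_A = w₀L/6 = 13·4/6 = 26/3 kN
  R_B = w₀L/3 = 13·4/3 = 52/3 kN
Load 3 — uniform load w=20 kN/m over full span:
  R_A = wL/2 = 20·4/2 = 40 kN
  R_B = wL/2 = 20·4/2 = 40 kN
Load 4 — point force P=-11 kN at a=8/3 m (b=L-a=4/3):
  R_A = Pb/L = (-11)·(4/3)/4 = -11/3 kN
  R_B = Pa/L = (-11)·(8/3)/4 = -22/3 kN
Superposition: R_A = 171/4 kN, R_B = 173/4 kN

R_A = 171/4 kN, R_B = 173/4 kN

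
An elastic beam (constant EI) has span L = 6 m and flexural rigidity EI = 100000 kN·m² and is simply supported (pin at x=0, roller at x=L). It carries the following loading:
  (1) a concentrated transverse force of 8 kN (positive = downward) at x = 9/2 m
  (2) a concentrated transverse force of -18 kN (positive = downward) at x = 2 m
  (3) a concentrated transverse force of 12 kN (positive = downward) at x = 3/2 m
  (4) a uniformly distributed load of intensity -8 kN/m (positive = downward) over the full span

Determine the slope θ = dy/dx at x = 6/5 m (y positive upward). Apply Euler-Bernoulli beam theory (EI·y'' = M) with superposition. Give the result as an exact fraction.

θ(6/5) = 61429/100000000 rad

Load 1 — point force P=8 kN at a=9/2 m (b=L-a=3/2):
  θ_1 = -Pb(L²-b²-3x²)/(6LEI)  [x≤a] = -8·(3/2)·(6²-(3/2)²-3·(6/5)²)/(6·6·100000) = -981/10000000 rad
Load 2 — point force P=-18 kN at a=2 m (b=L-a=4):
  θ_2 = -Pb(L²-b²-3x²)/(6LEI)  [x≤a] = -(-18)·4·(6²-4²-3·(6/5)²)/(6·6·100000) = 49/156250 rad
Load 3 — point force P=12 kN at a=3/2 m (b=L-a=9/2):
  θ_3 = -Pb(L²-b²-3x²)/(6LEI)  [x≤a] = -12·(9/2)·(6²-(9/2)²-3·(6/5)²)/(6·6·100000) = -3429/20000000 rad
Load 4 — uniform load w=-8 kN/m over full span:
  θ_4 = -w(L³-6Lx²+4x³)/(24EI) = -(-8)·(6³-6·6·(6/5)²+4·(6/5)³)/(24·100000) = 891/1562500 rad
Superposition: θ = Σ θ_i = 61429/100000000 rad ≈ 0.000614 rad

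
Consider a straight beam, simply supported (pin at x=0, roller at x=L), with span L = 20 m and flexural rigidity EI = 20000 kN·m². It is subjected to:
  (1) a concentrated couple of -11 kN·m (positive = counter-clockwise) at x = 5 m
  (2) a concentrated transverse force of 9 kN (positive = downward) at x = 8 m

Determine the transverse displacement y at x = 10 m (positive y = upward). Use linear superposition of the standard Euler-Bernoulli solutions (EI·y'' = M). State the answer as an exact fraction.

y(10) = -6489/80000 m

Load 1 — applied couple M₀=-11 kN·m at a=5 m (b=L-a=15):
  y_1 = (M₀x³/(6L)-M₀(x-a)²/2+C₁x)/EI  [x>a] with C₁=M₀(3b²-L²)/(6L)=-605/24 = ((-11)·10³/(6·20)-(-11)·(10-5)²/2+(-605/24)·10)/20000 = -33/3200 m
Load 2 — point force P=9 kN at a=8 m (b=L-a=12):
  y_2 = -Pa(L-x)(2Lx-a²-x²)/(6LEI)  [x>a] = -9·8·(20-10)·(2·20·10-8²-10²)/(6·20·20000) = -177/2500 m
Superposition: y = Σ y_i = -6489/80000 m ≈ -0.081113 m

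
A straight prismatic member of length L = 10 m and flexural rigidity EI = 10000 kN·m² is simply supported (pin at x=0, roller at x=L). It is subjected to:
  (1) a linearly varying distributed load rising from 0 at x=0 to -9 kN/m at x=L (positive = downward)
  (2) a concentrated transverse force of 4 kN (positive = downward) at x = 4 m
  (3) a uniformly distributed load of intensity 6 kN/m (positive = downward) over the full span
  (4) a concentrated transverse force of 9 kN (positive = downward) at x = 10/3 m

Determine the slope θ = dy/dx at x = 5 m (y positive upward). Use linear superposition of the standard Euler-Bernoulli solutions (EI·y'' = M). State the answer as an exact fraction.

θ(5) = 14603/7200000 rad

Load 1 — triangular load w₀=-9 kN/m (0→w₀ over full span):
  θ_1 = -w₀(7L⁴-30L²x²+15x⁴)/(360LEI) = -(-9)·(7·10⁴-30·10²·5²+15·5⁴)/(360·10·10000) = 7/6400 rad
Load 2 — point force P=4 kN at a=4 m (b=L-a=6):
  θ_2 = -Pa(2L²-6Lx+3x²+a²)/(6LEI)  [x>a] = -4·4·(2·10²-6·10·5+3·5²+4²)/(6·10·10000) = 3/12500 rad
Load 3 — uniform load w=6 kN/m over full span:
  θ_3 = -w(L³-6Lx²+4x³)/(24EI) = -6·(10³-6·10·5²+4·5³)/(24·10000) = 0 rad
Load 4 — point force P=9 kN at a=10/3 m (b=L-a=20/3):
  θ_4 = -Pa(2L²-6Lx+3x²+a²)/(6LEI)  [x>a] = -9·(10/3)·(2·10²-6·10·5+3·5²+(10/3)²)/(6·10·10000) = 1/1440 rad
Superposition: θ = Σ θ_i = 14603/7200000 rad ≈ 0.002028 rad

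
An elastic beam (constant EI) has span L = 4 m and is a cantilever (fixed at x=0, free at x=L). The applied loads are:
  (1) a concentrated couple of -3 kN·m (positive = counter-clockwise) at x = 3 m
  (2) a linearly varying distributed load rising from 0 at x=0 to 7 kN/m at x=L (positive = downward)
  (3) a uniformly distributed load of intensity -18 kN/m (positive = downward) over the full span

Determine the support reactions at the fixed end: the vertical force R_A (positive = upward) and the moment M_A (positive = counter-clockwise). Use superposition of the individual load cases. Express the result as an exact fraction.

Load 1 — applied couple M₀=-3 kN·m at a=3 m (b=L-a=1):
  R_A = 0 kN
  M_A = -M₀ = -(-3) = 3 kN·m
Load 2 — triangular load w₀=7 kN/m (0→w₀ over full span):
  R_A = w₀L/2 = 7·4/2 = 14 kN
  M_A = w₀L²/3 = 7·4²/3 = 112/3 kN·m
Load 3 — uniform load w=-18 kN/m over full span:
  R_A = wL = (-18)·4 = -72 kN
  M_A = wL²/2 = (-18)·4²/2 = -144 kN·m
Superposition: R_A = -58 kN, M_A = -311/3 kN·m

R_A = -58 kN, M_A = -311/3 kN·m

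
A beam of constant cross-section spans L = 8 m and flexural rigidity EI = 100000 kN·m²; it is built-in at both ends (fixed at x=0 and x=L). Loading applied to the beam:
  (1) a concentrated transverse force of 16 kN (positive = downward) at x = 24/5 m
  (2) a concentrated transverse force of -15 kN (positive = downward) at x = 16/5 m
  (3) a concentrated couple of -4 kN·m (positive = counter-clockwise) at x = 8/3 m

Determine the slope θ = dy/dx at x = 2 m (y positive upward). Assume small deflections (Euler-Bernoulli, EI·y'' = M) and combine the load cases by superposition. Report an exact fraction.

Load 1 — point force P=16 kN at a=24/5 m (b=L-a=16/5):
  θ_1 = -Pb²x(2aL-(3a+b)x)/(2L³EI)  [x≤a] = -16·(16/5)²·2·(2·(24/5)·8-(3·(24/5)+(16/5))·2)/(2·8³·100000) = -52/390625 rad
Load 2 — point force P=-15 kN at a=16/5 m (b=L-a=24/5):
  θ_2 = -Pb²x(2aL-(3a+b)x)/(2L³EI)  [x≤a] = -(-15)·(24/5)²·2·(2·(16/5)·8-(3·(16/5)+(24/5))·2)/(2·8³·100000) = 189/1250000 rad
Load 3 — applied couple M₀=-4 kN·m at a=8/3 m (b=L-a=16/3):
  θ_3 = (R_Ax²/2 - M_Ax)/EI  [x≤a] with R_A=-2/3, M_A=0 = ((-2/3)·2²/2 - 0·2)/100000 = -1/75000 rad
Superposition: θ = Σ θ_i = 89/18750000 rad ≈ 0.000005 rad

θ(2) = 89/18750000 rad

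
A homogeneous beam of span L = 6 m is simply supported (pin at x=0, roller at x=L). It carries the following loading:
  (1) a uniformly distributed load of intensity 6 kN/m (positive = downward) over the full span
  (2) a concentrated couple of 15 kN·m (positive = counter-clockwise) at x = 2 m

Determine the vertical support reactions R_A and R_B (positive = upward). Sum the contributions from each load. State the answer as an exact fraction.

Load 1 — uniform load w=6 kN/m over full span:
  R_A = wL/2 = 6·6/2 = 18 kN
  R_B = wL/2 = 6·6/2 = 18 kN
Load 2 — applied couple M₀=15 kN·m at a=2 m (b=L-a=4):
  R_A = M₀/L = 15/6 = 5/2 kN
  R_B = -M₀/L = -15/6 = -5/2 kN
Superposition: R_A = 41/2 kN, R_B = 31/2 kN

R_A = 41/2 kN, R_B = 31/2 kN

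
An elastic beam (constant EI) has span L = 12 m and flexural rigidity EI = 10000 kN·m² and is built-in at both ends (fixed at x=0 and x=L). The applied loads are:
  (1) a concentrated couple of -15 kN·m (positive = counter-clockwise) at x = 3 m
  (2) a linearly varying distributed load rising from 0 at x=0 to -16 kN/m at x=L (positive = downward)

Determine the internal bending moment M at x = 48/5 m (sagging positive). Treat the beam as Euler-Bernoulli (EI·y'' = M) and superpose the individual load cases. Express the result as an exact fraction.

M(48/5) = -8769/2000 kN·m

Load 1 — applied couple M₀=-15 kN·m at a=3 m (b=L-a=9):
  M_1 = R_Ax - M_A - M₀  [x>a] with R_A=-45/32, M_A=45/16 = (-45/32)·(48/5) - (45/16) - (-15) = -21/16 kN·m
Load 2 — triangular load w₀=-16 kN/m (0→w₀ over full span):
  M_2 = 3w₀Lx/20 - w₀L²/30 - w₀x³/(6L) = 3·(-16)·12·(48/5)/20 - (-16)·12²/30 - (-16)·(48/5)³/(6·12) = -384/125 kN·m
Superposition: M = Σ M_i = -8769/2000 kN·m ≈ -4.384500 kN·m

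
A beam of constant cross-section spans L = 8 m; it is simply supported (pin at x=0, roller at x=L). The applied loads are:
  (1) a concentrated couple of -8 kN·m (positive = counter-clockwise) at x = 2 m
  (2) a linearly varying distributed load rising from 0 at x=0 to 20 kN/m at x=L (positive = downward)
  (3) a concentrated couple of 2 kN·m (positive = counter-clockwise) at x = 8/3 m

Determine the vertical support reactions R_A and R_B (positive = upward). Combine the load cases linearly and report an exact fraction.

R_A = 311/12 kN, R_B = 649/12 kN

Load 1 — applied couple M₀=-8 kN·m at a=2 m (b=L-a=6):
  R_A = M₀/L = (-8)/8 = -1 kN
  R_B = -M₀/L = -(-8)/8 = 1 kN
Load 2 — triangular load w₀=20 kN/m (0→w₀ over full span):
  R_A = w₀L/6 = 20·8/6 = 80/3 kN
  R_B = w₀L/3 = 20·8/3 = 160/3 kN
Load 3 — applied couple M₀=2 kN·m at a=8/3 m (b=L-a=16/3):
  R_A = M₀/L = 2/8 = 1/4 kN
  R_B = -M₀/L = -2/8 = -1/4 kN
Superposition: R_A = 311/12 kN, R_B = 649/12 kN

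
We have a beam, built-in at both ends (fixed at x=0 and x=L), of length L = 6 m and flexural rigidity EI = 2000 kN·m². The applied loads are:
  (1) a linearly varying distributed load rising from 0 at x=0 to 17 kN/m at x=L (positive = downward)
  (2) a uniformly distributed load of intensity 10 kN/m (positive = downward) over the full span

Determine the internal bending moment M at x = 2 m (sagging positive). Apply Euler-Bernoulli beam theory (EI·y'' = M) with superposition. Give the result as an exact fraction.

M(2) = 739/45 kN·m

Load 1 — triangular load w₀=17 kN/m (0→w₀ over full span):
  M_1 = 3w₀Lx/20 - w₀L²/30 - w₀x³/(6L) = 3·17·6·2/20 - 17·6²/30 - 17·2³/(6·6) = 289/45 kN·m
Load 2 — uniform load w=10 kN/m over full span:
  M_2 = wLx/2 - wL²/12 - wx²/2 = 10·6·2/2 - 10·6²/12 - 10·2²/2 = 10 kN·m
Superposition: M = Σ M_i = 739/45 kN·m ≈ 16.422222 kN·m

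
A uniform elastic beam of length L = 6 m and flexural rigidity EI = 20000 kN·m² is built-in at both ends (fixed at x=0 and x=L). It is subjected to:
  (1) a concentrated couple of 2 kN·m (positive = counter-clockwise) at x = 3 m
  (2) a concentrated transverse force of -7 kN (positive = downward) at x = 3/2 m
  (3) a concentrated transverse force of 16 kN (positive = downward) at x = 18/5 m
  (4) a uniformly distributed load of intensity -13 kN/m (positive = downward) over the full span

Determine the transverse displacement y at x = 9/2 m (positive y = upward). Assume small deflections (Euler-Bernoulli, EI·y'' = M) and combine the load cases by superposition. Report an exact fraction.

y(9/2) = 215559/256000000 m

Load 1 — applied couple M₀=2 kN·m at a=3 m (b=L-a=3):
  y_1 = (R_Ax³/6 - M_Ax²/2 - M₀(x-a)²/2)/EI  [x>a] with R_A=1/2, M_A=1/2 = ((1/2)·(9/2)³/6 - (1/2)·(9/2)²/2 - 2·((9/2)-3)²/2)/20000 = 9/640000 m
Load 2 — point force P=-7 kN at a=3/2 m (b=L-a=9/2):
  y_2 = -Pa²(L-x)²(3bL-(3b+a)(L-x))/(6L³EI)  [x>a] = -(-7)·(3/2)²·(6-(9/2))²·(3·(9/2)·6-(3·(9/2)+(3/2))·(6-(9/2)))/(6·6³·20000) = 819/10240000 m
Load 3 — point force P=16 kN at a=18/5 m (b=L-a=12/5):
  y_3 = -Pa²(L-x)²(3bL-(3b+a)(L-x))/(6L³EI)  [x>a] = -16·(18/5)²·(6-(9/2))²·(3·(12/5)·6-(3·(12/5)+(18/5))·(6-(9/2)))/(6·6³·20000) = -243/500000 m
Load 4 — uniform load w=-13 kN/m over full span:
  y_4 = -wx²(L-x)²/(24EI) = -(-13)·(9/2)²·(6-(9/2))²/(24·20000) = 3159/2560000 m
Superposition: y = Σ y_i = 215559/256000000 m ≈ 0.000842 m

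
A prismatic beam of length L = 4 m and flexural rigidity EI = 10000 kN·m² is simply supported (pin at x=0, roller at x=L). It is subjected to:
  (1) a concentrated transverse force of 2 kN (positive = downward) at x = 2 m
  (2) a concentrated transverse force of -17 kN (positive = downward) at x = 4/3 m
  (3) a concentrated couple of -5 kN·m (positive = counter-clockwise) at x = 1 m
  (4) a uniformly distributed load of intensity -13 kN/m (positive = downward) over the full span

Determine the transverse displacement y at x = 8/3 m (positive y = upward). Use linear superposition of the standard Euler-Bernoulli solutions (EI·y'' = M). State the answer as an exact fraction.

Load 1 — point force P=2 kN at a=2 m (b=L-a=2):
  y_1 = -Pa(L-x)(2Lx-a²-x²)/(6LEI)  [x>a] = -2·2·(4-(8/3))·(2·4·(8/3)-2²-(8/3)²)/(6·4·10000) = -23/101250 m
Load 2 — point force P=-17 kN at a=4/3 m (b=L-a=8/3):
  y_2 = -Pa(L-x)(2Lx-a²-x²)/(6LEI)  [x>a] = -(-17)·(4/3)·(4-(8/3))·(2·4·(8/3)-(4/3)²-(8/3)²)/(6·4·10000) = 238/151875 m
Load 3 — applied couple M₀=-5 kN·m at a=1 m (b=L-a=3):
  y_3 = (M₀x³/(6L)-M₀(x-a)²/2+C₁x)/EI  [x>a] with C₁=M₀(3b²-L²)/(6L)=-55/24 = ((-5)·(8/3)³/(6·4)-(-5)·((8/3)-1)²/2+(-55/24)·(8/3))/10000 = -101/324000 m
Load 4 — uniform load w=-13 kN/m over full span:
  y_4 = -wx(L³-2Lx²+x³)/(24EI) = -(-13)·(8/3)·(4³-2·4·(8/3)²+(8/3)³)/(24·10000) = 572/151875 m
Superposition: y = Σ y_i = 863/180000 m ≈ 0.004794 m

y(8/3) = 863/180000 m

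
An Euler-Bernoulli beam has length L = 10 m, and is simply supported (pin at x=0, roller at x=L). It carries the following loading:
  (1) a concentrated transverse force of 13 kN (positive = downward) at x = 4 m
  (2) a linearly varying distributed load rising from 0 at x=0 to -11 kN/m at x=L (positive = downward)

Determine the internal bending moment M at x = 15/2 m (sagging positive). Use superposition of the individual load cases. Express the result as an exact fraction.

M(15/2) = -1509/32 kN·m

Load 1 — point force P=13 kN at a=4 m (b=L-a=6):
  M_1 = Pa(L-x)/L  [x>a] = 13·4·(10-(15/2))/10 = 13 kN·m
Load 2 — triangular load w₀=-11 kN/m (0→w₀ over full span):
  M_2 = w₀Lx/6 - w₀x³/(6L) = (-11)·10·(15/2)/6 - (-11)·(15/2)³/(6·10) = -1925/32 kN·m
Superposition: M = Σ M_i = -1509/32 kN·m ≈ -47.156250 kN·m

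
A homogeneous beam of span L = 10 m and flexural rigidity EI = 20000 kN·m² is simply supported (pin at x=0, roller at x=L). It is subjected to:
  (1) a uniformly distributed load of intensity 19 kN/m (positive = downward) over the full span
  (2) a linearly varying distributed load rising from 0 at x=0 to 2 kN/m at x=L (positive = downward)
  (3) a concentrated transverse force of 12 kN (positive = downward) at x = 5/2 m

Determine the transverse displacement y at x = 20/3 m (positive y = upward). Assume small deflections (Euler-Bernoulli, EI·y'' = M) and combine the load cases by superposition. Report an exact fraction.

Load 1 — uniform load w=19 kN/m over full span:
  y_1 = -wx(L³-2Lx²+x³)/(24EI) = -19·(20/3)·(10³-2·10·(20/3)²+(20/3)³)/(24·20000) = -209/1944 m
Load 2 — triangular load w₀=2 kN/m (0→w₀ over full span):
  y_2 = -w₀x(7L⁴-10L²x²+3x⁴)/(360LEI) = -2·(20/3)·(7·10⁴-10·10²·(20/3)²+3·(20/3)⁴)/(360·10·20000) = -17/2916 m
Load 3 — point force P=12 kN at a=5/2 m (b=L-a=15/2):
  y_3 = -Pa(L-x)(2Lx-a²-x²)/(6LEI)  [x>a] = -12·(5/2)·(10-(20/3))·(2·10·(20/3)-(5/2)²-(20/3)²)/(6·10·20000) = -119/17280 m
Superposition: y = Σ y_i = -56093/466560 m ≈ -0.120227 m

y(20/3) = -56093/466560 m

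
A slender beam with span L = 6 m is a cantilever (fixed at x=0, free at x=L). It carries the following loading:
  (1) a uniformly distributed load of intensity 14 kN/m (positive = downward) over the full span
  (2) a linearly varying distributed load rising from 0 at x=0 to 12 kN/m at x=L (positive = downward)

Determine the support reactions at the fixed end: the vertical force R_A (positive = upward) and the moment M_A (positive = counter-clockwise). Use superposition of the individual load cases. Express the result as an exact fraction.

Load 1 — uniform load w=14 kN/m over full span:
  R_A = wL = 14·6 = 84 kN
  M_A = wL²/2 = 14·6²/2 = 252 kN·m
Load 2 — triangular load w₀=12 kN/m (0→w₀ over full span):
  R_A = w₀L/2 = 12·6/2 = 36 kN
  M_A = w₀L²/3 = 12·6²/3 = 144 kN·m
Superposition: R_A = 120 kN, M_A = 396 kN·m

R_A = 120 kN, M_A = 396 kN·m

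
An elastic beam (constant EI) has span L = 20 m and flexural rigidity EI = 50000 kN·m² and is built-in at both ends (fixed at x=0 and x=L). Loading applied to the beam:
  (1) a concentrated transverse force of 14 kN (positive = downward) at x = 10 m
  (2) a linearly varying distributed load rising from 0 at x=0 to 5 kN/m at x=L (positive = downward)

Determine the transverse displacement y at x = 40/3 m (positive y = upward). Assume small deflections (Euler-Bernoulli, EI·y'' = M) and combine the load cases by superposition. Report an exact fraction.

Load 1 — point force P=14 kN at a=10 m (b=L-a=10):
  y_1 = -Pa²(L-x)²(3bL-(3b+a)(L-x))/(6L³EI)  [x>a] = -14·10²·(20-(40/3))²·(3·10·20-(3·10+10)·(20-(40/3)))/(6·20³·50000) = -7/810 m
Load 2 — triangular load w₀=5 kN/m (0→w₀ over full span):
  y_2 = -w₀x²(L-x)²(x+2L)/(120LEI) = -5·(40/3)²·(20-(40/3))²·((40/3)+2·20)/(120·20·50000) = -64/3645 m
Superposition: y = Σ y_i = -191/7290 m ≈ -0.026200 m

y(40/3) = -191/7290 m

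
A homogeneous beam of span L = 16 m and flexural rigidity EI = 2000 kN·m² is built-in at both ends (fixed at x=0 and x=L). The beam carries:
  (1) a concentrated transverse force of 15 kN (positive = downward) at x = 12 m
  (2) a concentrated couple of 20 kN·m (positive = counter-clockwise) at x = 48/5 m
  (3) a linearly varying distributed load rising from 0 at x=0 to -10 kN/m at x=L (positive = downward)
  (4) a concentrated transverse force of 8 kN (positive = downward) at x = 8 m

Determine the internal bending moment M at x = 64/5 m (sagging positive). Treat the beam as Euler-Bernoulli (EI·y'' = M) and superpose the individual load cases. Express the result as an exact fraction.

M(64/5) = -967/300 kN·m

Load 1 — point force P=15 kN at a=12 m (b=L-a=4):
  M_1 = Pa²(a+3b)(L-x)/L³ - Pa²b/L²  [x>a] = 15·12²·(12+3·4)·(16-(64/5))/16³ - 15·12²·4/16² = 27/4 kN·m
Load 2 — applied couple M₀=20 kN·m at a=48/5 m (b=L-a=32/5):
  M_2 = R_Ax - M_A - M₀  [x>a] with R_A=9/5, M_A=32/5 = (9/5)·(64/5) - (32/5) - 20 = -84/25 kN·m
Load 3 — triangular load w₀=-10 kN/m (0→w₀ over full span):
  M_3 = 3w₀Lx/20 - w₀L²/30 - w₀x³/(6L) = 3·(-10)·16·(64/5)/20 - (-10)·16²/30 - (-10)·(64/5)³/(6·16) = -256/75 kN·m
Load 4 — point force P=8 kN at a=8 m (b=L-a=8):
  M_4 = Pa²(a+3b)(L-x)/L³ - Pa²b/L²  [x>a] = 8·8²·(8+3·8)·(16-(64/5))/16³ - 8·8²·8/16² = -16/5 kN·m
Superposition: M = Σ M_i = -967/300 kN·m ≈ -3.223333 kN·m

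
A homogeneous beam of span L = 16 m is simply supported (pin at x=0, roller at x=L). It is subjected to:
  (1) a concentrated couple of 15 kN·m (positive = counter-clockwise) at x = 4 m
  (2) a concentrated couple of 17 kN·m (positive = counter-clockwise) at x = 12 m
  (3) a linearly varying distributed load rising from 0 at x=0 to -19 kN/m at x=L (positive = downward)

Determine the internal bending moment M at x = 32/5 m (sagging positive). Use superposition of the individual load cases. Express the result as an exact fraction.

M(32/5) = -34323/125 kN·m

Load 1 — applied couple M₀=15 kN·m at a=4 m (b=L-a=12):
  M_1 = M₀x/L - M₀  [x>a] = 15·(32/5)/16 - 15 = -9 kN·m
Load 2 — applied couple M₀=17 kN·m at a=12 m (b=L-a=4):
  M_2 = M₀x/L  [x≤a] = 17·(32/5)/16 = 34/5 kN·m
Load 3 — triangular load w₀=-19 kN/m (0→w₀ over full span):
  M_3 = w₀Lx/6 - w₀x³/(6L) = (-19)·16·(32/5)/6 - (-19)·(32/5)³/(6·16) = -34048/125 kN·m
Superposition: M = Σ M_i = -34323/125 kN·m ≈ -274.584000 kN·m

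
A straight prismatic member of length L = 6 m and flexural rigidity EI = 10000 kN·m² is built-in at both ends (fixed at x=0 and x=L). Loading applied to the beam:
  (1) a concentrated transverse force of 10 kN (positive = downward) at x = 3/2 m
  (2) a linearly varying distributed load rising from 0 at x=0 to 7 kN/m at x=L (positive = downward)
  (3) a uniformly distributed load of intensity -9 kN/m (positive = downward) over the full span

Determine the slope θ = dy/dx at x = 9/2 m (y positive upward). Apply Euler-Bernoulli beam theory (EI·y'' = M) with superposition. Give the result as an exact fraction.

θ(9/2) = -8541/12800000 rad

Load 1 — point force P=10 kN at a=3/2 m (b=L-a=9/2):
  θ_1 = Pa²(L-x)(2bL-(3b+a)(L-x))/(2L³EI)  [x>a] = 10·(3/2)²·(6-(9/2))·(2·(9/2)·6-(3·(9/2)+(3/2))·(6-(9/2)))/(2·6³·10000) = 63/256000 rad
Load 2 — triangular load w₀=7 kN/m (0→w₀ over full span):
  θ_2 = -w₀(2x(L-x)(L-2x)(x+2L)+x²(L-x)²)/(120LEI) = -7·(2·(9/2)·(6-(9/2))·(6-2·(9/2))·((9/2)+2·6)+(9/2)²·(6-(9/2))²)/(120·6·10000) = 7749/12800000 rad
Load 3 — uniform load w=-9 kN/m over full span:
  θ_3 = -wx(L-x)(L-2x)/(12EI) = -(-9)·(9/2)·(6-(9/2))·(6-2·(9/2))/(12·10000) = -243/160000 rad
Superposition: θ = Σ θ_i = -8541/12800000 rad ≈ -0.000667 rad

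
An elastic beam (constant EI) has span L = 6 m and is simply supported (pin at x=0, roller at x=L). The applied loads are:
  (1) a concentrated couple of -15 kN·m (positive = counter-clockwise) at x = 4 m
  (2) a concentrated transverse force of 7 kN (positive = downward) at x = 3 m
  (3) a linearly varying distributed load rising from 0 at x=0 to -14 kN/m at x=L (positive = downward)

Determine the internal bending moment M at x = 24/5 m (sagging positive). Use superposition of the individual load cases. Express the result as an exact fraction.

M(24/5) = -2124/125 kN·m

Load 1 — applied couple M₀=-15 kN·m at a=4 m (b=L-a=2):
  M_1 = M₀x/L - M₀  [x>a] = (-15)·(24/5)/6 - (-15) = 3 kN·m
Load 2 — point force P=7 kN at a=3 m (b=L-a=3):
  M_2 = Pa(L-x)/L  [x>a] = 7·3·(6-(24/5))/6 = 21/5 kN·m
Load 3 — triangular load w₀=-14 kN/m (0→w₀ over full span):
  M_3 = w₀Lx/6 - w₀x³/(6L) = (-14)·6·(24/5)/6 - (-14)·(24/5)³/(6·6) = -3024/125 kN·m
Superposition: M = Σ M_i = -2124/125 kN·m ≈ -16.992000 kN·m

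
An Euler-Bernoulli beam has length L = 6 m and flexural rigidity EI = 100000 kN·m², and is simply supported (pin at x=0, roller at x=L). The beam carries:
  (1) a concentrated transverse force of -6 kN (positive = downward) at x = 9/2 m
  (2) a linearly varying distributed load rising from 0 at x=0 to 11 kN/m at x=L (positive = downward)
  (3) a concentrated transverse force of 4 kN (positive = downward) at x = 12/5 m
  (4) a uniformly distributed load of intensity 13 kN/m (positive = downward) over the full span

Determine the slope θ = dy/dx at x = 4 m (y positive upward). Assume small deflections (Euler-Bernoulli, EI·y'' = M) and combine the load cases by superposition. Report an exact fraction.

Load 1 — point force P=-6 kN at a=9/2 m (b=L-a=3/2):
  θ_1 = -Pb(L²-b²-3x²)/(6LEI)  [x≤a] = -(-6)·(3/2)·(6²-(3/2)²-3·4²)/(6·6·100000) = -57/1600000 rad
Load 2 — triangular load w₀=11 kN/m (0→w₀ over full span):
  θ_2 = -w₀(7L⁴-30L²x²+15x⁴)/(360LEI) = -11·(7·6⁴-30·6²·4²+15·4⁴)/(360·6·100000) = 1001/4500000 rad
Load 3 — point force P=4 kN at a=12/5 m (b=L-a=18/5):
  θ_3 = -Pa(2L²-6Lx+3x²+a²)/(6LEI)  [x>a] = -4·(12/5)·(2·6²-6·6·4+3·4²+(12/5)²)/(6·6·100000) = 19/390625 rad
Load 4 — uniform load w=13 kN/m over full span:
  θ_4 = -w(L³-6Lx²+4x³)/(24EI) = -13·(6³-6·6·4²+4·4³)/(24·100000) = 169/300000 rad
Superposition: θ = Σ θ_i = 1437827/1800000000 rad ≈ 0.000799 rad

θ(4) = 1437827/1800000000 rad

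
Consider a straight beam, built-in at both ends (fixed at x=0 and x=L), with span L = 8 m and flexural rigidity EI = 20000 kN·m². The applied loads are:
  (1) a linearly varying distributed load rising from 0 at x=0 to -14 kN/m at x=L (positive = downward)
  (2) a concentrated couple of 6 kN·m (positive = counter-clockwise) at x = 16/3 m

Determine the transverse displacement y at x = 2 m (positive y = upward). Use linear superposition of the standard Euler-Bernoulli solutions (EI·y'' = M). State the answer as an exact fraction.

Load 1 — triangular load w₀=-14 kN/m (0→w₀ over full span):
  y_1 = -w₀x²(L-x)²(x+2L)/(120LEI) = -(-14)·2²·(8-2)²·(2+2·8)/(120·8·20000) = 189/100000 m
Load 2 — applied couple M₀=6 kN·m at a=16/3 m (b=L-a=8/3):
  y_2 = (R_Ax³/6 - M_Ax²/2)/EI  [x≤a] with R_A=1, M_A=2 = (1·2³/6 - 2·2²/2)/20000 = -1/7500 m
Superposition: y = Σ y_i = 527/300000 m ≈ 0.001757 m

y(2) = 527/300000 m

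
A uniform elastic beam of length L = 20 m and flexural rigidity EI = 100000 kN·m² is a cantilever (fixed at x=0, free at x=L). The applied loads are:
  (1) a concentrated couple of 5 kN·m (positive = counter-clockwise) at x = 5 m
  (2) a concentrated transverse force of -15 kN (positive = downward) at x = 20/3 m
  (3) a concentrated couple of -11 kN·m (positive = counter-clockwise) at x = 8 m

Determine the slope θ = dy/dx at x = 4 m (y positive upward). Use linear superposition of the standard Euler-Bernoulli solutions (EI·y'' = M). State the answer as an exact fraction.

θ(4) = 8/3125 rad

Load 1 — applied couple M₀=5 kN·m at a=5 m (b=L-a=15):
  θ_1 = M₀x/EI  [x≤a] = 5·4/100000 = 1/5000 rad
Load 2 — point force P=-15 kN at a=20/3 m (b=L-a=40/3):
  θ_2 = -Px(2a-x)/(2EI)  [x≤a] = -(-15)·4·(2·(20/3)-4)/(2·100000) = 7/2500 rad
Load 3 — applied couple M₀=-11 kN·m at a=8 m (b=L-a=12):
  θ_3 = M₀x/EI  [x≤a] = (-11)·4/100000 = -11/25000 rad
Superposition: θ = Σ θ_i = 8/3125 rad ≈ 0.002560 rad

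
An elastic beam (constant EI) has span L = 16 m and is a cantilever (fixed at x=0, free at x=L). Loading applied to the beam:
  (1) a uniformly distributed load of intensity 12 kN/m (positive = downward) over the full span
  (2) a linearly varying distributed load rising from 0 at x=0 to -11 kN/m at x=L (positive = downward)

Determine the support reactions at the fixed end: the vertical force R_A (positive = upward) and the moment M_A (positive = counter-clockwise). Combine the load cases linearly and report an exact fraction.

R_A = 104 kN, M_A = 1792/3 kN·m

Load 1 — uniform load w=12 kN/m over full span:
  R_A = wL = 12·16 = 192 kN
  M_A = wL²/2 = 12·16²/2 = 1536 kN·m
Load 2 — triangular load w₀=-11 kN/m (0→w₀ over full span):
  R_A = w₀L/2 = (-11)·16/2 = -88 kN
  M_A = w₀L²/3 = (-11)·16²/3 = -2816/3 kN·m
Superposition: R_A = 104 kN, M_A = 1792/3 kN·m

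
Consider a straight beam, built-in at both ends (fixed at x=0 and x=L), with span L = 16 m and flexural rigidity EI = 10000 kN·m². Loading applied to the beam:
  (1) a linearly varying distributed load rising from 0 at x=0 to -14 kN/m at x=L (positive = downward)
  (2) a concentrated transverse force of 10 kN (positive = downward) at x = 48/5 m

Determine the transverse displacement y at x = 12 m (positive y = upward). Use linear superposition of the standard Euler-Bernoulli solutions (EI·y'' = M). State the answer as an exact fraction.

y(12) = 39/625 m

Load 1 — triangular load w₀=-14 kN/m (0→w₀ over full span):
  y_1 = -w₀x²(L-x)²(x+2L)/(120LEI) = -(-14)·12²·(16-12)²·(12+2·16)/(120·16·10000) = 231/3125 m
Load 2 — point force P=10 kN at a=48/5 m (b=L-a=32/5):
  y_2 = -Pa²(L-x)²(3bL-(3b+a)(L-x))/(6L³EI)  [x>a] = -10·(48/5)²·(16-12)²·(3·(32/5)·16-(3·(32/5)+(48/5))·(16-12))/(6·16³·10000) = -36/3125 m
Superposition: y = Σ y_i = 39/625 m ≈ 0.062400 m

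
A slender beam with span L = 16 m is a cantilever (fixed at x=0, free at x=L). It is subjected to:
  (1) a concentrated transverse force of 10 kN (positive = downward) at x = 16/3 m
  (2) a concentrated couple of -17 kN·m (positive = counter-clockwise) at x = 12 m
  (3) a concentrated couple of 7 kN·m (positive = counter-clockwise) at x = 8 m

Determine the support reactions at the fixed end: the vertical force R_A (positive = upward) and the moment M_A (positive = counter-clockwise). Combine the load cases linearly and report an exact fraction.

R_A = 10 kN, M_A = 190/3 kN·m

Load 1 — point force P=10 kN at a=16/3 m (b=L-a=32/3):
  R_A = P = 10 kN
  M_A = Pa = 10·(16/3) = 160/3 kN·m
Load 2 — applied couple M₀=-17 kN·m at a=12 m (b=L-a=4):
  R_A = 0 kN
  M_A = -M₀ = -(-17) = 17 kN·m
Load 3 — applied couple M₀=7 kN·m at a=8 m (b=L-a=8):
  R_A = 0 kN
  M_A = -M₀ = -7 kN·m
Superposition: R_A = 10 kN, M_A = 190/3 kN·m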